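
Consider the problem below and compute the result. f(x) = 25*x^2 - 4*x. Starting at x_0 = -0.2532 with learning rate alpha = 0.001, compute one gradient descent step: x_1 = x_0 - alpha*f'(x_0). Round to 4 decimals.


We compute the gradient at x_0 and apply the update.
f'(x) = 50*x - 4
f'(-0.2532) = 50*-0.2532 - 4 = -16.66
x_1 = -0.2532 - 0.001*-16.66 = -0.2365


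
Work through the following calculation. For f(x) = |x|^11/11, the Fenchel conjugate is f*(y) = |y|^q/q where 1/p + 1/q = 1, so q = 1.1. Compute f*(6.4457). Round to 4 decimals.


The conjugate exponent q satisfies 1/p + 1/q = 1.
p = 11, so q = 11/(11 - 1) = 1.1
|y|^q = 6.4457^1.1 = 7.766
f*(6.4457) = 7.766 / 1.1 = 7.06


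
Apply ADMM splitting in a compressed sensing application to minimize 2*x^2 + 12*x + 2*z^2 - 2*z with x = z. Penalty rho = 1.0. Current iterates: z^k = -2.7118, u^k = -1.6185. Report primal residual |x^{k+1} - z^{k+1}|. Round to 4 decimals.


ADMM iteration with rho = 1.0, z^k = -2.7118, u^k = -1.6185
Step 1: x-update.
Minimize 2*x^2 + 12*x + (1.0/2)*(x + 2.7118 - 1.6185)^2
FOC: (2*2 + 1.0)*x = -12 + 1.0*(-2.7118 + 1.6185)
x^{k+1} = -2.6187
Step 2: z-update.
Minimize 2*z^2 - 2*z + (1.0/2)*(-2.6187 - z - 1.6185)^2
FOC: (2*2 + 1.0)*z = 2 + 1.0*(-2.6187 - 1.6185)
z^{k+1} = -0.4474
Step 3: u-update.
u^{k+1} = -1.6185 - 2.6187 + 0.4474 = -3.7897
Step 4: Primal residual = |-2.6187 + 0.4474| = 2.1712


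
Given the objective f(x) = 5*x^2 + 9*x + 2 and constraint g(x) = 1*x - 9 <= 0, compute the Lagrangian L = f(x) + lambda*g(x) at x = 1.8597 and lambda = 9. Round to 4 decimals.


Step 1: Evaluate f(x).
f(1.8597) = 5*1.8597^2 + 9*1.8597 + 2 = 36.0297
Step 2: Evaluate g(x).
g(1.8597) = 1*1.8597 - 9 = -7.1403
Step 3: Compute Lagrangian.
L = 36.0297 + 9*-7.1403 = -28.233


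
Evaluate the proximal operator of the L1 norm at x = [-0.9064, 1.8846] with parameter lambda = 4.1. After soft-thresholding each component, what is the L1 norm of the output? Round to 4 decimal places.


Soft-thresholding with lambda = 4.1:
prox(-0.9064) = sign(-0.9064)*max(|-0.9064| - 4.1, 0) = 0.0
prox(1.8846) = sign(1.8846)*max(|1.8846| - 4.1, 0) = 0.0
prox(x) = [0.0, 0.0]
||prox(x)||_1 = 0.0 + 0.0 = 0.0


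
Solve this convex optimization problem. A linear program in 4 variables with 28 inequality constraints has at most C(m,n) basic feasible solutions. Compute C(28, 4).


Each vertex corresponds to some choice of n active constraints out of m, so the number of vertices is at most C(m, n) = m! / (n!(m-n)!).
m = 28, n = 4
Numerator: 28 * 27 * 26 * 25
Denominator: 4! = 24
C(28, 4) = 20475


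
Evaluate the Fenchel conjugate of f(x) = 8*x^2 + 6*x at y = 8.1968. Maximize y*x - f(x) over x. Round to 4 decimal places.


f*(y) = sup_x {y*x - a*x^2 - b*x} = sup_x {(y-b)*x - a*x^2}
FOC: (y - b) - 2a*x = 0 => x* = (y - b)/(2a)
x* = (8.1968 - 6)/(2*8) = 0.1373
f*(8.1968) = (y-b)^2/(4a) = (8.1968 - 6)^2/(4*8)
= 4.8259/32 = 0.1508


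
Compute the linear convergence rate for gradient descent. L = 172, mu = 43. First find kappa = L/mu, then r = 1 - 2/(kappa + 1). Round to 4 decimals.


Step 1: Compute the condition number.
kappa = L/mu = 172/43 = 4.0
Step 2: Compute the convergence rate.
r = 1 - 2/(kappa + 1) = 1 - 2*mu/(L + mu) = (L - mu)/(L + mu) = 129/215 = 0.6


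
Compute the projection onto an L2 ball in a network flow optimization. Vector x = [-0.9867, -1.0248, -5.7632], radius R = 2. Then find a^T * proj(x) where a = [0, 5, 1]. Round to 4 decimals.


Step 1: Compute ||x|| (intermediates to 6 decimals).
||x|| = sqrt((-0.9867)^2 + (-1.0248)^2 + (-5.7632)^2) = 5.936183
Step 2: Project.
Since ||x|| > R, scale = R/||x|| = 2/5.936183 = 0.336917, proj(x) = scale * x
proj(x) = [-0.332436, -0.345273, -1.94172]
Step 3: Dot product.
a^T * proj(x) = 0*(-0.332436) + 5*(-0.345273) + 1*(-1.94172) = -3.6681


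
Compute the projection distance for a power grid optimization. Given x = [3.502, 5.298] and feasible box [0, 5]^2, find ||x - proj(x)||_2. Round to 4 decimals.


Project each component onto [0, 5].
clip(3.502) = 3.502, clip(5.298) = 5.0
Projection = [3.502, 5.0]
Squared diffs: [0.0, 0.0888]
Distance = sqrt(0.0888) = 0.298


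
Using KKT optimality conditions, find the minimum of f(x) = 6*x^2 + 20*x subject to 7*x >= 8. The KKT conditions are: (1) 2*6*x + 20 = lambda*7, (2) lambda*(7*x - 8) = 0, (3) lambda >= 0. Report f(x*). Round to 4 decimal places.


Step 1: Try lambda = 0 (constraint inactive).
x_unc = -20/(2*6) = -1.6667
Check: 7*-1.6667 = -11.6669 < 8 -- violated!
Step 2: Constraint must be active: 7*x = 8
x* = 8/7 = 1.1429 (rounded; the exact value 8/7 is used below)
lambda = (2*6*(8/7) + 20)/7 = 4.8163
Step 3: Compute optimal value.
f(x*) = 6*(8/7)^2 + 20*(8/7) = 30.6939


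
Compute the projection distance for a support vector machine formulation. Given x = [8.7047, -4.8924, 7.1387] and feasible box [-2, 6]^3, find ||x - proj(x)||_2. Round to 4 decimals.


Project each component onto [-2, 6].
clip(8.7047) = 6.0, clip(-4.8924) = -2.0, clip(7.1387) = 6.0
Projection = [6.0, -2.0, 6.0]
Squared diffs: [7.3154, 8.366, 1.2966]
Distance = sqrt(16.978) = 4.1204


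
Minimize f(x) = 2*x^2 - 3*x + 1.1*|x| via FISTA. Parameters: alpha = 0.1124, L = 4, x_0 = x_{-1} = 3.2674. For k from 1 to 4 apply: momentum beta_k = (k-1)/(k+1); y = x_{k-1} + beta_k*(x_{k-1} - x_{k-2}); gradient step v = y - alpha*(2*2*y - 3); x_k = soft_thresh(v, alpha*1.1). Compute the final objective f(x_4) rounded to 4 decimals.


FISTA on f(x) = 2*x^2 - 3*x + 1.1*|x|
L = 4, alpha = 0.1124
Iteration 1: beta = 0.0, y = 3.2674 + 0.0*(3.2674 - 3.2674) = 3.2674
  grad(y) = 10.0696, v = y - alpha*grad = 2.1356
  prox(v) = soft_thresh(2.1356, 0.1236) = 2.0119
Iteration 2: beta = 0.3333, y = 2.0119 + 0.3333*(2.0119 - 3.2674) = 1.5934
  grad(y) = 3.3738, v = y - alpha*grad = 1.2142
  prox(v) = soft_thresh(1.2142, 0.1236) = 1.0906
Iteration 3: beta = 0.5, y = 1.0906 + 0.5*(1.0906 - 2.0119) = 0.6299
  grad(y) = -0.4803, v = y - alpha*grad = 0.6839
  prox(v) = soft_thresh(0.6839, 0.1236) = 0.5603
Iteration 4: beta = 0.6, y = 0.5603 + 0.6*(0.5603 - 1.0906) = 0.2421
  grad(y) = -2.0317, v = y - alpha*grad = 0.4704
  prox(v) = soft_thresh(0.4704, 0.1236) = 0.3468
f(x_4) = 2*0.3468^2 - 3*0.3468 + 1.1*|0.3468| = -0.4184


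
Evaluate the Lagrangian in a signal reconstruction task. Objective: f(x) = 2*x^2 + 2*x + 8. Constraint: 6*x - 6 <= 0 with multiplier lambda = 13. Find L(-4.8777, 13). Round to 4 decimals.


Step 1: Evaluate f(x).
f(-4.8777) = 2*(-4.8777)^2 + 2*(-4.8777) + 8 = 45.8285
Step 2: Evaluate g(x).
g(-4.8777) = 6*-4.8777 - 6 = -35.2662
Step 3: Compute Lagrangian.
L = 45.8285 + 13*-35.2662 = -412.6321


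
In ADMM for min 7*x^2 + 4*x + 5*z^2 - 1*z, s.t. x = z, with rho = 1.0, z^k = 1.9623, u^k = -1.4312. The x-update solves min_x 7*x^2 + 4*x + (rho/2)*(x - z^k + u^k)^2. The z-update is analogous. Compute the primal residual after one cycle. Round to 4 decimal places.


ADMM iteration with rho = 1.0, z^k = 1.9623, u^k = -1.4312
Step 1: x-update.
Minimize 7*x^2 + 4*x + (1.0/2)*(x - 1.9623 - 1.4312)^2
FOC: (2*7 + 1.0)*x = -4 + 1.0*(1.9623 + 1.4312)
x^{k+1} = -0.0404
Step 2: z-update.
Minimize 5*z^2 - 1*z + (1.0/2)*(-0.0404 - z - 1.4312)^2
FOC: (2*5 + 1.0)*z = 1 + 1.0*(-0.0404 - 1.4312)
z^{k+1} = -0.0429
Step 3: u-update.
u^{k+1} = -1.4312 - 0.0404 + 0.0429 = -1.4288
Step 4: Primal residual = |-0.0404 + 0.0429| = 0.0024


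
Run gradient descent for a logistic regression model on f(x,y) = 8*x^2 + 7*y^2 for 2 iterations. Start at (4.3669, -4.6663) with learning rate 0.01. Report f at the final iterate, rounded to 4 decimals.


Gradient descent on f(x,y) = 8*x^2 + 7*y^2.
Starting point: (4.3669, -4.6663), alpha = 0.01
Step 1: grad_x = 2*8*4.3669 = 69.8704, grad_y = 2*7*-4.6663 = -65.3282
  x_1 = 4.3669 - 0.01*69.8704 = 3.6682
  y_1 = -4.6663 - 0.01*-65.3282 = -4.013
Step 2: grad_x = 2*8*3.6682 = 58.6911, grad_y = 2*7*-4.013 = -56.1823
  x_2 = 3.6682 - 0.01*58.6911 = 3.0813
  y_2 = -4.013 - 0.01*-56.1823 = -3.4512
f(3.0813, -3.4512) = 8*3.0813^2 + 7*(-3.4512)^2 = 159.3298


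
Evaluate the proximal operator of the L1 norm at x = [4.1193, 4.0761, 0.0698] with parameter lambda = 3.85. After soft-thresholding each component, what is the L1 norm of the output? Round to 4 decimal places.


Soft-thresholding with lambda = 3.85:
prox(4.1193) = sign(4.1193)*max(|4.1193| - 3.85, 0) = 0.2693
prox(4.0761) = sign(4.0761)*max(|4.0761| - 3.85, 0) = 0.2261
prox(0.0698) = sign(0.0698)*max(|0.0698| - 3.85, 0) = 0.0
prox(x) = [0.2693, 0.2261, 0.0]
||prox(x)||_1 = 0.2693 + 0.2261 + 0.0 = 0.4954


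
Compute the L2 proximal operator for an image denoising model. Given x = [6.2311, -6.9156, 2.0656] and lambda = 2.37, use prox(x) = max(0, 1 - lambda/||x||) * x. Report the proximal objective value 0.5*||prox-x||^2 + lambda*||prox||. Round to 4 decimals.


Step 1: Compute ||x||.
||x|| = 9.5351
Step 2: Compute scaling factor.
scale = max(0, 1 - 2.37/9.5351) = 0.7514
Step 3: prox(x) = [4.6823, -5.1967, 1.5522]
||prox(x)|| = 7.1651
Step 4: Proximal objective.
0.5*||prox-x||^2 = 2.8085
lambda*||prox|| = 16.9813
Total = 19.7898


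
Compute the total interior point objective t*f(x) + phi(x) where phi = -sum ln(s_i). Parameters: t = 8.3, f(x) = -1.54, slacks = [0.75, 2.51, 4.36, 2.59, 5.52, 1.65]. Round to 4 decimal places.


Step 1: Compute log-barrier.
ln values: [-0.2877, 0.9203, 1.4725, 0.9517, 1.7084, 0.5008]
phi = -(-0.2877 + 0.9203 + 1.4725 + 0.9517 + 1.7084 + 0.5008) = -5.2659
Step 2: Compute augmented objective.
t*f(x) = 8.3*-1.54 = -12.782
Total = -12.782 - 5.2659 = -18.0479


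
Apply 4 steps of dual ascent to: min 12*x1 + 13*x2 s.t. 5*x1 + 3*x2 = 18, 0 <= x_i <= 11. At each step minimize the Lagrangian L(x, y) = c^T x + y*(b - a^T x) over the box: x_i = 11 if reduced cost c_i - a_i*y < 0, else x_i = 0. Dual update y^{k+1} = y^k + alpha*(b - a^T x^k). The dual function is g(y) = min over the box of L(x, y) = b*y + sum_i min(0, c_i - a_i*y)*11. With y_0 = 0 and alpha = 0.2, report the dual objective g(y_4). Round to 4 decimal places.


Dual ascent for LP: min 12*x1 + 13*x2, 5*x1 + 3*x2 = 18, 0 <= x_i <= 11
Step 1: y^k = 0.0, reduced costs: (12.0, 13.0)
  x^k = (0.0, 0.0), subgradient = b - a^T x = 18.0
  y^{k+1} = 0.0 + 0.2*18.0 = 3.6
Step 2: y^k = 3.6, reduced costs: (-6.0, 2.2)
  x^k = (11.0, 0.0), subgradient = b - a^T x = -37.0
  y^{k+1} = 3.6 + 0.2*-37.0 = -3.8
Step 3: y^k = -3.8, reduced costs: (31.0, 24.4)
  x^k = (0.0, 0.0), subgradient = b - a^T x = 18.0
  y^{k+1} = -3.8 + 0.2*18.0 = -0.2
Step 4: y^k = -0.2, reduced costs: (13.0, 13.6)
  x^k = (0.0, 0.0), subgradient = b - a^T x = 18.0
  y^{k+1} = -0.2 + 0.2*18.0 = 3.4
Dual objective at y_4 = 3.4: reduced costs (-5.0, 2.8), box minimizer x = (11.0, 0.0)
g(y_4) = b*y + (c1 - a1*y)*x1 + (c2 - a2*y)*x2 = 18*3.4 + (-5.0)*11.0 + 2.8*0.0 = 61.2 - 55.0 + 0.0 = 6.2


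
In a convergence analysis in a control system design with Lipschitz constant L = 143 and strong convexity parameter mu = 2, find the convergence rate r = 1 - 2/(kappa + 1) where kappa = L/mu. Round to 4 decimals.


Step 1: Compute the condition number.
kappa = L/mu = 143/2 = 71.5
Step 2: Compute the convergence rate.
r = 1 - 2/(kappa + 1) = 1 - 2*mu/(L + mu) = (L - mu)/(L + mu) = 141/145 = 0.9724


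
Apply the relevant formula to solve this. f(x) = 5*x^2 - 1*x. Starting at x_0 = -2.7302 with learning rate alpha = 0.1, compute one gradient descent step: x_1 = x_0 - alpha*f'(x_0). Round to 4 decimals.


We compute the gradient at x_0 and apply the update.
f'(x) = 10*x - 1
f'(-2.7302) = 10*-2.7302 - 1 = -28.302
x_1 = -2.7302 - 0.1*-28.302 = 0.1


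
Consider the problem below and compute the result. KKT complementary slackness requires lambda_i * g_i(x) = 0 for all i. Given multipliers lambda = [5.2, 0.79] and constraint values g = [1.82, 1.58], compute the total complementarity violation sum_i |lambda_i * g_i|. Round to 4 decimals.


KKT complementary slackness check:
lambda_1 * g_1 = 5.2 * 1.82 = 9.464
lambda_2 * g_2 = 0.79 * 1.58 = 1.2482
Total violation = 9.464 + 1.2482 = 10.7122


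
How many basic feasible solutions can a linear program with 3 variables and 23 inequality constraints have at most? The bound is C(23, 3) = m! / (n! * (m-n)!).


Each vertex corresponds to some choice of n active constraints out of m, so the number of vertices is at most C(m, n) = m! / (n!(m-n)!).
m = 23, n = 3
Numerator: 23 * 22 * 21
Denominator: 3! = 6
C(23, 3) = 1771


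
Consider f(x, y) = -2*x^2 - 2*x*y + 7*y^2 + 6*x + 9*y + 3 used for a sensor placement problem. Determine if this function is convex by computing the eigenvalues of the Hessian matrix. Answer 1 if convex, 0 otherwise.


The Hessian of f(x,y) = -2*x^2 - 2*x*y + 7*y^2 + 6*x + 9*y + 3 is:
H = [[-4, -2], [-2, 14]]
Trace = -4 + 14 = 10
Determinant = -4*14 - (-2)^2 = -60
Discriminant = (10)^2 - 4*-60 = 340.0
Eigenvalues: lambda_1 = -4.2195, lambda_2 = 14.2195
The function is not convex.

0


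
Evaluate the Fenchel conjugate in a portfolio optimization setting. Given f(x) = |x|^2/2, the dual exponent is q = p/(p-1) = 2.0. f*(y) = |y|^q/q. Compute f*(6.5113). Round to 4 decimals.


The conjugate exponent q satisfies 1/p + 1/q = 1.
p = 2, so q = 2/(2 - 1) = 2.0
|y|^q = 6.5113^2.0 = 42.397
f*(6.5113) = 42.397 / 2.0 = 21.1985


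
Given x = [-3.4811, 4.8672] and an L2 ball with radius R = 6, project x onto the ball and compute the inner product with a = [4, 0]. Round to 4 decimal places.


Step 1: Compute ||x|| (intermediates to 6 decimals).
||x|| = sqrt((-3.4811)^2 + 4.8672^2) = 5.983953
Step 2: Project.
Since ||x|| <= R, proj = x (no scaling needed).
proj(x) = [-3.4811, 4.8672]
Step 3: Dot product.
a^T * proj(x) = 4*(-3.4811) + 0*4.8672 = -13.9244


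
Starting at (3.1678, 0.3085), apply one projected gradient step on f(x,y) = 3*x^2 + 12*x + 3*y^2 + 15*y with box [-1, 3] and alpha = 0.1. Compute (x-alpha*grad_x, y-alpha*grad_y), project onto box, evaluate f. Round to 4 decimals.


Step 1: Compute gradient at (3.1678, 0.3085).
grad_x = 2*3*3.1678 + 12 = 31.0068
grad_y = 2*3*0.3085 + 15 = 16.851
Step 2: Gradient step.
x_raw = 3.1678 - 0.1*31.0068 = 0.0671
y_raw = 0.3085 - 0.1*16.851 = -1.3766
Step 3: Project onto [-1, 3].
x_proj = clip(0.0671) = 0.0671
y_proj = clip(-1.3766) = -1.0
Step 4: Evaluate f.
f(0.0671, -1.0) = -11.181


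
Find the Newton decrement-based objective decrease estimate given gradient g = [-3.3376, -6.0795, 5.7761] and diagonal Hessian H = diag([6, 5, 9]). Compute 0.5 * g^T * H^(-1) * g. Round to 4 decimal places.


Step 1: H is diagonal, so H^(-1) * g = [-0.5563, -1.2159, 0.6418].
Step 2: g^T H^(-1) g = sum_i g_i^2 / H_ii
  = (-3.3376)^2/6 + (-6.0795)^2/5 + (5.7761)^2/9
  = 1.8566 + 7.3921 + 3.707 = 12.9557
Step 3: Objective decrease = 0.5 * g^T H^(-1) g = 6.4778


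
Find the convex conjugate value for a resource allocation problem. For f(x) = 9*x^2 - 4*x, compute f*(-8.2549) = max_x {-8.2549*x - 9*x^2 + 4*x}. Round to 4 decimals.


f*(y) = sup_x {y*x - a*x^2 - b*x} = sup_x {(y-b)*x - a*x^2}
FOC: (y - b) - 2a*x = 0 => x* = (y - b)/(2a)
x* = (-8.2549 + 4)/(2*9) = -0.2364
f*(-8.2549) = (y-b)^2/(4a) = (-8.2549 + 4)^2/(4*9)
= 18.1042/36 = 0.5029


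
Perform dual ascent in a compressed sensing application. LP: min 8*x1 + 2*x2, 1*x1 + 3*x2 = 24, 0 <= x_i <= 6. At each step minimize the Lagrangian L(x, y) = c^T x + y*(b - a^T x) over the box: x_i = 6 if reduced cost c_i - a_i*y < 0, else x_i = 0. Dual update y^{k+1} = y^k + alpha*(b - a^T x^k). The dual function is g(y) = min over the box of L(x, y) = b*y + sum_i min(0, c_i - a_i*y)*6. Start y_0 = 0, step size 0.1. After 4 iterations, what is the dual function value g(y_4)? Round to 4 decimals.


Dual ascent for LP: min 8*x1 + 2*x2, 1*x1 + 3*x2 = 24, 0 <= x_i <= 6
Step 1: y^k = 0.0, reduced costs: (8.0, 2.0)
  x^k = (0.0, 0.0), subgradient = b - a^T x = 24.0
  y^{k+1} = 0.0 + 0.1*24.0 = 2.4
Step 2: y^k = 2.4, reduced costs: (5.6, -5.2)
  x^k = (0.0, 6.0), subgradient = b - a^T x = 6.0
  y^{k+1} = 2.4 + 0.1*6.0 = 3.0
Step 3: y^k = 3.0, reduced costs: (5.0, -7.0)
  x^k = (0.0, 6.0), subgradient = b - a^T x = 6.0
  y^{k+1} = 3.0 + 0.1*6.0 = 3.6
Step 4: y^k = 3.6, reduced costs: (4.4, -8.8)
  x^k = (0.0, 6.0), subgradient = b - a^T x = 6.0
  y^{k+1} = 3.6 + 0.1*6.0 = 4.2
Dual objective at y_4 = 4.2: reduced costs (3.8, -10.6), box minimizer x = (0.0, 6.0)
g(y_4) = b*y + (c1 - a1*y)*x1 + (c2 - a2*y)*x2 = 24*4.2 + 3.8*0.0 + (-10.6)*6.0 = 100.8 + 0.0 - 63.6 = 37.2


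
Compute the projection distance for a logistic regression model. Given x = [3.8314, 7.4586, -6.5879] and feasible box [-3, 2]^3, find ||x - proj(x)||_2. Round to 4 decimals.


Project each component onto [-3, 2].
clip(3.8314) = 2.0, clip(7.4586) = 2.0, clip(-6.5879) = -3.0
Projection = [2.0, 2.0, -3.0]
Squared diffs: [3.354, 29.7963, 12.873]
Distance = sqrt(46.0233) = 6.7841


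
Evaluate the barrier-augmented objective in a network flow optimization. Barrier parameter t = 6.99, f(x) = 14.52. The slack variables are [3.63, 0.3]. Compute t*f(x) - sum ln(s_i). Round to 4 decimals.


Step 1: Compute log-barrier.
ln values: [1.2892, -1.204]
phi = -(1.2892 - 1.204) = -0.0853
Step 2: Compute augmented objective.
t*f(x) = 6.99*14.52 = 101.4948
Total = 101.4948 - 0.0853 = 101.4095


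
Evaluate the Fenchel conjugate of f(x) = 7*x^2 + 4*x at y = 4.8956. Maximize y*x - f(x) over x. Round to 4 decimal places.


f*(y) = sup_x {y*x - a*x^2 - b*x} = sup_x {(y-b)*x - a*x^2}
FOC: (y - b) - 2a*x = 0 => x* = (y - b)/(2a)
x* = (4.8956 - 4)/(2*7) = 0.064
f*(4.8956) = (y-b)^2/(4a) = (4.8956 - 4)^2/(4*7)
= 0.8021/28 = 0.0286


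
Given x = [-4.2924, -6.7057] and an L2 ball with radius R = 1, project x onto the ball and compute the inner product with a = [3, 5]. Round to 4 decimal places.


Step 1: Compute ||x|| (intermediates to 6 decimals).
||x|| = sqrt((-4.2924)^2 + (-6.7057)^2) = 7.961853
Step 2: Project.
Since ||x|| > R, scale = R/||x|| = 1/7.961853 = 0.125599, proj(x) = scale * x
proj(x) = [-0.539121, -0.842229]
Step 3: Dot product.
a^T * proj(x) = 3*(-0.539121) + 5*(-0.842229) = -5.8285


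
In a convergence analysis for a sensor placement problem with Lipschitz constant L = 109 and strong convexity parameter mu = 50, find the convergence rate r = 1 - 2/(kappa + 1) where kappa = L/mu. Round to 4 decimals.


Step 1: Compute the condition number.
kappa = L/mu = 109/50 = 2.18
Step 2: Compute the convergence rate.
r = 1 - 2/(kappa + 1) = 1 - 2*mu/(L + mu) = (L - mu)/(L + mu) = 59/159 = 0.3711


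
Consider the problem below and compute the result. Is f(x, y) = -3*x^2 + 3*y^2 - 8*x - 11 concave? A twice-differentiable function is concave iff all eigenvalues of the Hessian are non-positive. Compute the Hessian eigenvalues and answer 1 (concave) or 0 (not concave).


The Hessian of f(x,y) = -3*x^2 + 3*y^2 - 8*x - 11 is:
H = [[-6, 0], [0, 6]]
Trace = -6 + 6 = 0
Determinant = -6*6 - (0)^2 = -36
Discriminant = (0)^2 - 4*-36 = 144.0
Eigenvalues: lambda_1 = -6.0, lambda_2 = 6.0
The function is not concave.

0


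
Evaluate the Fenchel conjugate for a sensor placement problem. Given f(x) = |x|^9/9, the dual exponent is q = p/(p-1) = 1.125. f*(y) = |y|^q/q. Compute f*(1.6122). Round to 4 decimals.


The conjugate exponent q satisfies 1/p + 1/q = 1.
p = 9, so q = 9/(9 - 1) = 1.125
|y|^q = 1.6122^1.125 = 1.7114
f*(1.6122) = 1.7114 / 1.125 = 1.5212


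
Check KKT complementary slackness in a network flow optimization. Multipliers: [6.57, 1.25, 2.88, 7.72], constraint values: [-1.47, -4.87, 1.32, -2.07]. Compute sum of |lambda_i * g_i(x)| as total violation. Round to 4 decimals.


KKT complementary slackness check:
lambda_1 * g_1 = 6.57 * -1.47 = -9.6579
lambda_2 * g_2 = 1.25 * -4.87 = -6.0875
lambda_3 * g_3 = 2.88 * 1.32 = 3.8016
lambda_4 * g_4 = 7.72 * -2.07 = -15.9804
Total violation = 9.6579 + 6.0875 + 3.8016 + 15.9804 = 35.5274


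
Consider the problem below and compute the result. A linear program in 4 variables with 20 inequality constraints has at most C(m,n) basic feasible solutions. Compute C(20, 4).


Each vertex corresponds to some choice of n active constraints out of m, so the number of vertices is at most C(m, n) = m! / (n!(m-n)!).
m = 20, n = 4
Numerator: 20 * 19 * 18 * 17
Denominator: 4! = 24
C(20, 4) = 4845


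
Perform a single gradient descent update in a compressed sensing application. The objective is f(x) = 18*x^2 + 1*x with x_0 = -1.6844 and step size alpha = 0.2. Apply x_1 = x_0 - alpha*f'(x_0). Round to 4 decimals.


We compute the gradient at x_0 and apply the update.
f'(x) = 36*x + 1
f'(-1.6844) = 36*-1.6844 + 1 = -59.6384
x_1 = -1.6844 - 0.2*-59.6384 = 10.2433


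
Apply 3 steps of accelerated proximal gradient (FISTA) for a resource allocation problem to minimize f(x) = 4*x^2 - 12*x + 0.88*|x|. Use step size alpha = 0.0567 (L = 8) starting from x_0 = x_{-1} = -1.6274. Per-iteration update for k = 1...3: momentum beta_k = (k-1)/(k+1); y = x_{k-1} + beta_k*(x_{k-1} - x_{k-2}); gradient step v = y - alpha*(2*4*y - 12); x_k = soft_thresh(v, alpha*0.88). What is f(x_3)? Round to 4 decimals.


FISTA on f(x) = 4*x^2 - 12*x + 0.88*|x|
L = 8, alpha = 0.0567
Iteration 1: beta = 0.0, y = -1.6274 + 0.0*(-1.6274 + 1.6274) = -1.6274
  grad(y) = -25.0192, v = y - alpha*grad = -0.2088
  prox(v) = soft_thresh(-0.2088, 0.0499) = -0.1589
Iteration 2: beta = 0.3333, y = -0.1589 + 0.3333*(-0.1589 + 1.6274) = 0.3306
  grad(y) = -9.3554, v = y - alpha*grad = 0.861
  prox(v) = soft_thresh(0.861, 0.0499) = 0.8111
Iteration 3: beta = 0.5, y = 0.8111 + 0.5*(0.8111 + 0.1589) = 1.2962
  grad(y) = -1.6307, v = y - alpha*grad = 1.3886
  prox(v) = soft_thresh(1.3886, 0.0499) = 1.3387
f(x_3) = 4*1.3387^2 - 12*1.3387 + 0.88*|1.3387| = -7.7179


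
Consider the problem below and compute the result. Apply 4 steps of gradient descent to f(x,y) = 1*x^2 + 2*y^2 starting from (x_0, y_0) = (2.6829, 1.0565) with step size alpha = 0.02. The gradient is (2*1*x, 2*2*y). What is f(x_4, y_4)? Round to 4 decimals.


Gradient descent on f(x,y) = 1*x^2 + 2*y^2.
Starting point: (2.6829, 1.0565), alpha = 0.02
Step 1: grad_x = 2*1*2.6829 = 5.3658, grad_y = 2*2*1.0565 = 4.226
  x_1 = 2.6829 - 0.02*5.3658 = 2.5756
  y_1 = 1.0565 - 0.02*4.226 = 0.972
Step 2: grad_x = 2*1*2.5756 = 5.1512, grad_y = 2*2*0.972 = 3.8879
  x_2 = 2.5756 - 0.02*5.1512 = 2.4726
  y_2 = 0.972 - 0.02*3.8879 = 0.8942
Step 3: grad_x = 2*1*2.4726 = 4.9451, grad_y = 2*2*0.8942 = 3.5769
  x_3 = 2.4726 - 0.02*4.9451 = 2.3737
  y_3 = 0.8942 - 0.02*3.5769 = 0.8227
Step 4: grad_x = 2*1*2.3737 = 4.7473, grad_y = 2*2*0.8227 = 3.2907
  x_4 = 2.3737 - 0.02*4.7473 = 2.2787
  y_4 = 0.8227 - 0.02*3.2907 = 0.7569
f(2.2787, 0.7569) = 1*2.2787^2 + 2*0.7569^2 = 6.3382


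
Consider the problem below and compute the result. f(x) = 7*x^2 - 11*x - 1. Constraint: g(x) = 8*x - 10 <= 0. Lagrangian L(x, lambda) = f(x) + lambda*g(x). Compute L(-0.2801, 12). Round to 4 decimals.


Step 1: Evaluate f(x).
f(-0.2801) = 7*(-0.2801)^2 - 11*(-0.2801) - 1 = 2.6303
Step 2: Evaluate g(x).
g(-0.2801) = 8*-0.2801 - 10 = -12.2408
Step 3: Compute Lagrangian.
L = 2.6303 + 12*-12.2408 = -144.2593


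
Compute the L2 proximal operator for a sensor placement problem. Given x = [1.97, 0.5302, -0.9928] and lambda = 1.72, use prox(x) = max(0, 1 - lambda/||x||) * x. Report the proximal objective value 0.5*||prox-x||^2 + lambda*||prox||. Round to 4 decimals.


Step 1: Compute ||x||.
||x|| = 2.2688
Step 2: Compute scaling factor.
scale = max(0, 1 - 1.72/2.2688) = 0.2419
Step 3: prox(x) = [0.4766, 0.1283, -0.2402]
||prox(x)|| = 0.5488
Step 4: Proximal objective.
0.5*||prox-x||^2 = 1.4792
lambda*||prox|| = 0.9439
Total = 2.4232


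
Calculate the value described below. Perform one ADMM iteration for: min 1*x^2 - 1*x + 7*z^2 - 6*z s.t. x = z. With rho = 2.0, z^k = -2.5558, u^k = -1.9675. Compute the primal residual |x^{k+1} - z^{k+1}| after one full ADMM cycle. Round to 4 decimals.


ADMM iteration with rho = 2.0, z^k = -2.5558, u^k = -1.9675
Step 1: x-update.
Minimize 1*x^2 - 1*x + (2.0/2)*(x + 2.5558 - 1.9675)^2
FOC: (2*1 + 2.0)*x = 1 + 2.0*(-2.5558 + 1.9675)
x^{k+1} = -0.0442
Step 2: z-update.
Minimize 7*z^2 - 6*z + (2.0/2)*(-0.0442 - z - 1.9675)^2
FOC: (2*7 + 2.0)*z = 6 + 2.0*(-0.0442 - 1.9675)
z^{k+1} = 0.1235
Step 3: u-update.
u^{k+1} = -1.9675 - 0.0442 - 0.1235 = -2.1352
Step 4: Primal residual = |-0.0442 - 0.1235| = 0.1677


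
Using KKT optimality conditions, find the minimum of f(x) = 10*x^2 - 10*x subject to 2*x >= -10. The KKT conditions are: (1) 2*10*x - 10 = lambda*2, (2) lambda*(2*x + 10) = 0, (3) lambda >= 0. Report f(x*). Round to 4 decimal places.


Step 1: Try lambda = 0 (constraint inactive).
Stationarity: 2*10*x - 10 = 0
x* = 10/(2*10) = 0.5
Check constraint: 2*0.5 = 1.0 >= -10 -- satisfied.
Step 2: Compute optimal value.
f(x*) = 10*0.5^2 - 10*0.5 = -2.5


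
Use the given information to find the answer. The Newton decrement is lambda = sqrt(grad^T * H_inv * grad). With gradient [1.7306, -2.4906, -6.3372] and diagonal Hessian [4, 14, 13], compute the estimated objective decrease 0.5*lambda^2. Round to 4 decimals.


Step 1: H is diagonal, so H^(-1) * g = [0.4327, -0.1779, -0.4875].
Step 2: g^T H^(-1) g = sum_i g_i^2 / H_ii
  = (1.7306)^2/4 + (-2.4906)^2/14 + (-6.3372)^2/13
  = 0.7487 + 0.4431 + 3.0892 = 4.2811
Step 3: Objective decrease = 0.5 * g^T H^(-1) g = 2.1405


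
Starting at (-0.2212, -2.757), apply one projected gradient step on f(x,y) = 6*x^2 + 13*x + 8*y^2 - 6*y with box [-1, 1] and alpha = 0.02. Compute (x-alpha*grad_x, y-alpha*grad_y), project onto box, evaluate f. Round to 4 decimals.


Step 1: Compute gradient at (-0.2212, -2.757).
grad_x = 2*6*-0.2212 + 13 = 10.3456
grad_y = 2*8*-2.757 - 6 = -50.112
Step 2: Gradient step.
x_raw = -0.2212 - 0.02*10.3456 = -0.4281
y_raw = -2.757 - 0.02*-50.112 = -1.7548
Step 3: Project onto [-1, 1].
x_proj = clip(-0.4281) = -0.4281
y_proj = clip(-1.7548) = -1.0
Step 4: Evaluate f.
f(-0.4281, -1.0) = 9.5342


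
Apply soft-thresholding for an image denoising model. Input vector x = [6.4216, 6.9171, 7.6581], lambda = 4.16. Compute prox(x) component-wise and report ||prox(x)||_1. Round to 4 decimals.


Soft-thresholding with lambda = 4.16:
prox(6.4216) = sign(6.4216)*max(|6.4216| - 4.16, 0) = 2.2616
prox(6.9171) = sign(6.9171)*max(|6.9171| - 4.16, 0) = 2.7571
prox(7.6581) = sign(7.6581)*max(|7.6581| - 4.16, 0) = 3.4981
prox(x) = [2.2616, 2.7571, 3.4981]
||prox(x)||_1 = 2.2616 + 2.7571 + 3.4981 = 8.5168


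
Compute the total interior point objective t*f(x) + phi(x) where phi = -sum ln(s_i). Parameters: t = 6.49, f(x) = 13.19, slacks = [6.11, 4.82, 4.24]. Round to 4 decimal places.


Step 1: Compute log-barrier.
ln values: [1.8099, 1.5728, 1.4446]
phi = -(1.8099 + 1.5728 + 1.4446) = -4.8273
Step 2: Compute augmented objective.
t*f(x) = 6.49*13.19 = 85.6031
Total = 85.6031 - 4.8273 = 80.7758


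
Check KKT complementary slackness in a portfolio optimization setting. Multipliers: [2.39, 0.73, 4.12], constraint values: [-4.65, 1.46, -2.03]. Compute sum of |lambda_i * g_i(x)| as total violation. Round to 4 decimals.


KKT complementary slackness check:
lambda_1 * g_1 = 2.39 * -4.65 = -11.1135
lambda_2 * g_2 = 0.73 * 1.46 = 1.0658
lambda_3 * g_3 = 4.12 * -2.03 = -8.3636
Total violation = 11.1135 + 1.0658 + 8.3636 = 20.5429


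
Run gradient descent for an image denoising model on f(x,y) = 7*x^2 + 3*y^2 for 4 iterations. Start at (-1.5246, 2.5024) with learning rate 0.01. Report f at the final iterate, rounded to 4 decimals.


Gradient descent on f(x,y) = 7*x^2 + 3*y^2.
Starting point: (-1.5246, 2.5024), alpha = 0.01
Step 1: grad_x = 2*7*-1.5246 = -21.3444, grad_y = 2*3*2.5024 = 15.0144
  x_1 = -1.5246 - 0.01*-21.3444 = -1.3112
  y_1 = 2.5024 - 0.01*15.0144 = 2.3523
Step 2: grad_x = 2*7*-1.3112 = -18.3562, grad_y = 2*3*2.3523 = 14.1135
  x_2 = -1.3112 - 0.01*-18.3562 = -1.1276
  y_2 = 2.3523 - 0.01*14.1135 = 2.2111
Step 3: grad_x = 2*7*-1.1276 = -15.7863, grad_y = 2*3*2.2111 = 13.2667
  x_3 = -1.1276 - 0.01*-15.7863 = -0.9697
  y_3 = 2.2111 - 0.01*13.2667 = 2.0785
Step 4: grad_x = 2*7*-0.9697 = -13.5762, grad_y = 2*3*2.0785 = 12.4707
  x_4 = -0.9697 - 0.01*-13.5762 = -0.834
  y_4 = 2.0785 - 0.01*12.4707 = 1.9537
f(-0.834, 1.9537) = 7*(-0.834)^2 + 3*1.9537^2 = 16.3199


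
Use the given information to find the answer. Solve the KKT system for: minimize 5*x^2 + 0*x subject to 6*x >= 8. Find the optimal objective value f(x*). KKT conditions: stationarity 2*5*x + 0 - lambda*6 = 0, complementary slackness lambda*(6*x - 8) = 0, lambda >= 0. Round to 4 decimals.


Step 1: Try lambda = 0 (constraint inactive).
x_unc = 0/(2*5) = 0.0
Check: 6*0.0 = 0.0 < 8 -- violated!
Step 2: Constraint must be active: 6*x = 8
x* = 8/6 = 4/3 = 1.3333 (rounded; the exact value 4/3 is used below)
lambda = (2*5*(4/3) + 0)/6 = 2.2222
Step 3: Compute optimal value.
f(x*) = 5*(4/3)^2 + 0*(4/3) = 8.8889


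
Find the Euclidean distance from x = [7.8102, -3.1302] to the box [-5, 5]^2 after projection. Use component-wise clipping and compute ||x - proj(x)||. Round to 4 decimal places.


Project each component onto [-5, 5].
clip(7.8102) = 5.0, clip(-3.1302) = -3.1302
Projection = [5.0, -3.1302]
Squared diffs: [7.8972, 0.0]
Distance = sqrt(7.8972) = 2.8102


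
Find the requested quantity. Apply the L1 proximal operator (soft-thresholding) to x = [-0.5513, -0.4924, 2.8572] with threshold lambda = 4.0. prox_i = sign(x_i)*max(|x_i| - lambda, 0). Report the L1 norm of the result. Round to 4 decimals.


Soft-thresholding with lambda = 4.0:
prox(-0.5513) = sign(-0.5513)*max(|-0.5513| - 4.0, 0) = 0.0
prox(-0.4924) = sign(-0.4924)*max(|-0.4924| - 4.0, 0) = 0.0
prox(2.8572) = sign(2.8572)*max(|2.8572| - 4.0, 0) = 0.0
prox(x) = [0.0, 0.0, 0.0]
||prox(x)||_1 = 0.0 + 0.0 + 0.0 = 0.0


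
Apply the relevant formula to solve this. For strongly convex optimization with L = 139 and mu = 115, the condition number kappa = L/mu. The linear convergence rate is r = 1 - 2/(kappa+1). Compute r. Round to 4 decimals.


Step 1: Compute the condition number.
kappa = L/mu = 139/115 = 1.2087
Step 2: Compute the convergence rate.
r = 1 - 2/(kappa + 1) = 1 - 2*mu/(L + mu) = (L - mu)/(L + mu) = 24/254 = 0.0945


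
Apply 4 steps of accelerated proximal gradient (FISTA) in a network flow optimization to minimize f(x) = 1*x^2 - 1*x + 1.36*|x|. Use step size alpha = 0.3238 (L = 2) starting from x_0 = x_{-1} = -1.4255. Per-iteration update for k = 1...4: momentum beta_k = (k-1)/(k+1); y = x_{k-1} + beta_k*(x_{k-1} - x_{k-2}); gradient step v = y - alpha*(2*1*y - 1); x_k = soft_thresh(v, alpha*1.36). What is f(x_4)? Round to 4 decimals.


FISTA on f(x) = 1*x^2 - 1*x + 1.36*|x|
L = 2, alpha = 0.3238
Iteration 1: beta = 0.0, y = -1.4255 + 0.0*(-1.4255 + 1.4255) = -1.4255
  grad(y) = -3.851, v = y - alpha*grad = -0.1785
  prox(v) = soft_thresh(-0.1785, 0.4404) = 0.0
Iteration 2: beta = 0.3333, y = 0.0 + 0.3333*(0.0 + 1.4255) = 0.4752
  grad(y) = -0.0497, v = y - alpha*grad = 0.4912
  prox(v) = soft_thresh(0.4912, 0.4404) = 0.0509
Iteration 3: beta = 0.5, y = 0.0509 + 0.5*(0.0509 - 0.0) = 0.0763
  grad(y) = -0.8474, v = y - alpha*grad = 0.3507
  prox(v) = soft_thresh(0.3507, 0.4404) = 0.0
Iteration 4: beta = 0.6, y = 0.0 + 0.6*(0.0 - 0.0509) = -0.0305
  grad(y) = -1.0611, v = y - alpha*grad = 0.313
  prox(v) = soft_thresh(0.313, 0.4404) = 0.0
f(x_4) = 1*0.0^2 - 1*0.0 + 1.36*|0.0| = 0.0


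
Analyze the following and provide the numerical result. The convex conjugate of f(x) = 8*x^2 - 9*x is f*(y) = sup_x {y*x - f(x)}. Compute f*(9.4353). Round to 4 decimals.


f*(y) = sup_x {y*x - a*x^2 - b*x} = sup_x {(y-b)*x - a*x^2}
FOC: (y - b) - 2a*x = 0 => x* = (y - b)/(2a)
x* = (9.4353 + 9)/(2*8) = 1.1522
f*(9.4353) = (y-b)^2/(4a) = (9.4353 + 9)^2/(4*8)
= 339.8603/32 = 10.6206


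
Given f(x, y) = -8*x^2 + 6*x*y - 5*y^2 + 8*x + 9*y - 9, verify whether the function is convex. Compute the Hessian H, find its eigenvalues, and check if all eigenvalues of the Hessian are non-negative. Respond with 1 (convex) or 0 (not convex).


The Hessian of f(x,y) = -8*x^2 + 6*x*y - 5*y^2 + 8*x + 9*y - 9 is:
H = [[-16, 6], [6, -10]]
Trace = -16 - 10 = -26
Determinant = -16*-10 - (6)^2 = 124
Discriminant = (-26)^2 - 4*124 = 180.0
Eigenvalues: lambda_1 = -19.7082, lambda_2 = -6.2918
The function is not convex.

0


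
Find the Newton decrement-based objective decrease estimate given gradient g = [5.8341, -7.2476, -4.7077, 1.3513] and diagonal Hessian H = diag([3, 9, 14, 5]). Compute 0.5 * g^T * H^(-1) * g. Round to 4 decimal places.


Step 1: H is diagonal, so H^(-1) * g = [1.9447, -0.8053, -0.3363, 0.2703].
Step 2: g^T H^(-1) g = sum_i g_i^2 / H_ii
  = (5.8341)^2/3 + (-7.2476)^2/9 + (-4.7077)^2/14 + (1.3513)^2/5
  = 11.3456 + 5.8364 + 1.583 + 0.3652 = 19.1302
Step 3: Objective decrease = 0.5 * g^T H^(-1) g = 9.5651


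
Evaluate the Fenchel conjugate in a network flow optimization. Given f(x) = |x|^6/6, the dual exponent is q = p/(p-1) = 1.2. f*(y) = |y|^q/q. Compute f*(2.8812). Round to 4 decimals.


The conjugate exponent q satisfies 1/p + 1/q = 1.
p = 6, so q = 6/(6 - 1) = 1.2
|y|^q = 2.8812^1.2 = 3.5603
f*(2.8812) = 3.5603 / 1.2 = 2.9669


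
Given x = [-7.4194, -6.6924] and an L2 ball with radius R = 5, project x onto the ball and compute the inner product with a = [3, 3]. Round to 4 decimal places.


Step 1: Compute ||x|| (intermediates to 6 decimals).
||x|| = sqrt((-7.4194)^2 + (-6.6924)^2) = 9.991782
Step 2: Project.
Since ||x|| > R, scale = R/||x|| = 5/9.991782 = 0.500411, proj(x) = scale * x
proj(x) = [-3.712749, -3.348951]
Step 3: Dot product.
a^T * proj(x) = 3*(-3.712749) + 3*(-3.348951) = -21.1851


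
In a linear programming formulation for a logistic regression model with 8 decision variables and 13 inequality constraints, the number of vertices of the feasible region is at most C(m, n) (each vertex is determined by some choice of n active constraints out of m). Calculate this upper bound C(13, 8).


Each vertex corresponds to some choice of n active constraints out of m, so the number of vertices is at most C(m, n) = m! / (n!(m-n)!).
m = 13, n = 8
Numerator: 13 * 12 * 11 * 10 * 9 * 8 * 7 * 6
Denominator: 8! = 40320
C(13, 8) = 1287


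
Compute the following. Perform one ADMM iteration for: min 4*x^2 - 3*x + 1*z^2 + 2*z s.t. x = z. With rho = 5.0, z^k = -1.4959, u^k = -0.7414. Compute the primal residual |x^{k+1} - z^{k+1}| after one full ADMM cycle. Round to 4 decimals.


ADMM iteration with rho = 5.0, z^k = -1.4959, u^k = -0.7414
Step 1: x-update.
Minimize 4*x^2 - 3*x + (5.0/2)*(x + 1.4959 - 0.7414)^2
FOC: (2*4 + 5.0)*x = 3 + 5.0*(-1.4959 + 0.7414)
x^{k+1} = -0.0594
Step 2: z-update.
Minimize 1*z^2 + 2*z + (5.0/2)*(-0.0594 - z - 0.7414)^2
FOC: (2*1 + 5.0)*z = -2 + 5.0*(-0.0594 - 0.7414)
z^{k+1} = -0.8577
Step 3: u-update.
u^{k+1} = -0.7414 - 0.0594 + 0.8577 = 0.0569
Step 4: Primal residual = |-0.0594 + 0.8577| = 0.7983


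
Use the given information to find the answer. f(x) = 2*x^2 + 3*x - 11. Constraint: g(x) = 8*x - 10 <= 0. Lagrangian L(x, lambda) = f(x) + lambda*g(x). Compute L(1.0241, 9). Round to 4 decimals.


Step 1: Evaluate f(x).
f(1.0241) = 2*1.0241^2 + 3*1.0241 - 11 = -5.8301
Step 2: Evaluate g(x).
g(1.0241) = 8*1.0241 - 10 = -1.8072
Step 3: Compute Lagrangian.
L = -5.8301 + 9*-1.8072 = -22.0949


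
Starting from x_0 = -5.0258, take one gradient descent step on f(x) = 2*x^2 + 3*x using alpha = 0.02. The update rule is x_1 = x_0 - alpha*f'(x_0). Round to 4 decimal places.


We compute the gradient at x_0 and apply the update.
f'(x) = 4*x + 3
f'(-5.0258) = 4*-5.0258 + 3 = -17.1032
x_1 = -5.0258 - 0.02*-17.1032 = -4.6837


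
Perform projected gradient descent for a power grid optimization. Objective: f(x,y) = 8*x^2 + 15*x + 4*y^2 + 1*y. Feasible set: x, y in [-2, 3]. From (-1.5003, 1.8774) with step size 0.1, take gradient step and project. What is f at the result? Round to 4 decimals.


Step 1: Compute gradient at (-1.5003, 1.8774).
grad_x = 2*8*-1.5003 + 15 = -9.0048
grad_y = 2*4*1.8774 + 1 = 16.0192
Step 2: Gradient step.
x_raw = -1.5003 - 0.1*-9.0048 = -0.5998
y_raw = 1.8774 - 0.1*16.0192 = 0.2755
Step 3: Project onto [-2, 3].
x_proj = clip(-0.5998) = -0.5998
y_proj = clip(0.2755) = 0.2755
Step 4: Evaluate f.
f(-0.5998, 0.2755) = -5.54


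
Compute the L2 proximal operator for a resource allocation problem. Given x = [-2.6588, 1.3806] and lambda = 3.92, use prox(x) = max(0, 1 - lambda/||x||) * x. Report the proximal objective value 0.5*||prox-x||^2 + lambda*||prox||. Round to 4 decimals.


Step 1: Compute ||x||.
||x|| = 2.9959
Step 2: Compute scaling factor.
scale = max(0, 1 - 3.92/2.9959) = 0.0
Step 3: prox(x) = [-0.0, 0.0]
||prox(x)|| = 0.0
Step 4: Proximal objective.
0.5*||prox-x||^2 = 4.4876
lambda*||prox|| = 0.0
Total = 4.4876


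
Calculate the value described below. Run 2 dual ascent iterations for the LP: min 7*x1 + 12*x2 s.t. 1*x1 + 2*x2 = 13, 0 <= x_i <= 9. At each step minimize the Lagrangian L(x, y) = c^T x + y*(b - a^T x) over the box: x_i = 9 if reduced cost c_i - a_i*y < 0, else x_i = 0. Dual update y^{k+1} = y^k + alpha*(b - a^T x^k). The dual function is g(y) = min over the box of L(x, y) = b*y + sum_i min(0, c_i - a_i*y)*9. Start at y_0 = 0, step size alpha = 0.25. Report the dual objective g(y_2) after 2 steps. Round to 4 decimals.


Dual ascent for LP: min 7*x1 + 12*x2, 1*x1 + 2*x2 = 13, 0 <= x_i <= 9
Step 1: y^k = 0.0, reduced costs: (7.0, 12.0)
  x^k = (0.0, 0.0), subgradient = b - a^T x = 13.0
  y^{k+1} = 0.0 + 0.25*13.0 = 3.25
Step 2: y^k = 3.25, reduced costs: (3.75, 5.5)
  x^k = (0.0, 0.0), subgradient = b - a^T x = 13.0
  y^{k+1} = 3.25 + 0.25*13.0 = 6.5
Dual objective at y_2 = 6.5: reduced costs (0.5, -1.0), box minimizer x = (0.0, 9.0)
g(y_2) = b*y + (c1 - a1*y)*x1 + (c2 - a2*y)*x2 = 13*6.5 + 0.5*0.0 + (-1.0)*9.0 = 84.5 + 0.0 - 9.0 = 75.5


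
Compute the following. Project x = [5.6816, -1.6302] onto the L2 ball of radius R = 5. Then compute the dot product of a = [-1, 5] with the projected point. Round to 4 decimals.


Step 1: Compute ||x|| (intermediates to 6 decimals).
||x|| = sqrt(5.6816^2 + (-1.6302)^2) = 5.910849
Step 2: Project.
Since ||x|| > R, scale = R/||x|| = 5/5.910849 = 0.845902, proj(x) = scale * x
proj(x) = [4.806077, -1.378989]
Step 3: Dot product.
a^T * proj(x) = -1*4.806077 + 5*(-1.378989) = -11.701


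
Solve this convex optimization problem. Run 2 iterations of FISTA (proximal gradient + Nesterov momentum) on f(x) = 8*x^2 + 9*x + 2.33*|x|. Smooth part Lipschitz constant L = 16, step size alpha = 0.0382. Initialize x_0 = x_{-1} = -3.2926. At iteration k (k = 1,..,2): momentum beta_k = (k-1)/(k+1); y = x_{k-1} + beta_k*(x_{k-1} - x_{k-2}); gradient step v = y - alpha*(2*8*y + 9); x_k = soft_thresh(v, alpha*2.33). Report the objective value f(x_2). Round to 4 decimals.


FISTA on f(x) = 8*x^2 + 9*x + 2.33*|x|
L = 16, alpha = 0.0382
Iteration 1: beta = 0.0, y = -3.2926 + 0.0*(-3.2926 + 3.2926) = -3.2926
  grad(y) = -43.6816, v = y - alpha*grad = -1.624
  prox(v) = soft_thresh(-1.624, 0.089) = -1.535
Iteration 2: beta = 0.3333, y = -1.535 + 0.3333*(-1.535 + 3.2926) = -0.9491
  grad(y) = -6.1852, v = y - alpha*grad = -0.7128
  prox(v) = soft_thresh(-0.7128, 0.089) = -0.6238
f(x_2) = 8*(-0.6238)^2 + 9*(-0.6238) + 2.33*|-0.6238| = -1.0478


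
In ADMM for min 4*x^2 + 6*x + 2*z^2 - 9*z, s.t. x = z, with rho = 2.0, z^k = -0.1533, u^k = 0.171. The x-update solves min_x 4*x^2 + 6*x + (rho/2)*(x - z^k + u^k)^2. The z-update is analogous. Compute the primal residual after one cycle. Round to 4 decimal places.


ADMM iteration with rho = 2.0, z^k = -0.1533, u^k = 0.171
Step 1: x-update.
Minimize 4*x^2 + 6*x + (2.0/2)*(x + 0.1533 + 0.171)^2
FOC: (2*4 + 2.0)*x = -6 + 2.0*(-0.1533 - 0.171)
x^{k+1} = -0.6649
Step 2: z-update.
Minimize 2*z^2 - 9*z + (2.0/2)*(-0.6649 - z + 0.171)^2
FOC: (2*2 + 2.0)*z = 9 + 2.0*(-0.6649 + 0.171)
z^{k+1} = 1.3354
Step 3: u-update.
u^{k+1} = 0.171 - 0.6649 - 1.3354 = -1.8292
Step 4: Primal residual = |-0.6649 - 1.3354| = 2.0002


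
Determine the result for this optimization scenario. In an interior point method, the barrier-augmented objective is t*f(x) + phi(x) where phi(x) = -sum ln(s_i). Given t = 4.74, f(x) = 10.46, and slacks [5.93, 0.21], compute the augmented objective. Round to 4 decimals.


Step 1: Compute log-barrier.
ln values: [1.78, -1.5606]
phi = -(1.78 - 1.5606) = -0.2194
Step 2: Compute augmented objective.
t*f(x) = 4.74*10.46 = 49.5804
Total = 49.5804 - 0.2194 = 49.361
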